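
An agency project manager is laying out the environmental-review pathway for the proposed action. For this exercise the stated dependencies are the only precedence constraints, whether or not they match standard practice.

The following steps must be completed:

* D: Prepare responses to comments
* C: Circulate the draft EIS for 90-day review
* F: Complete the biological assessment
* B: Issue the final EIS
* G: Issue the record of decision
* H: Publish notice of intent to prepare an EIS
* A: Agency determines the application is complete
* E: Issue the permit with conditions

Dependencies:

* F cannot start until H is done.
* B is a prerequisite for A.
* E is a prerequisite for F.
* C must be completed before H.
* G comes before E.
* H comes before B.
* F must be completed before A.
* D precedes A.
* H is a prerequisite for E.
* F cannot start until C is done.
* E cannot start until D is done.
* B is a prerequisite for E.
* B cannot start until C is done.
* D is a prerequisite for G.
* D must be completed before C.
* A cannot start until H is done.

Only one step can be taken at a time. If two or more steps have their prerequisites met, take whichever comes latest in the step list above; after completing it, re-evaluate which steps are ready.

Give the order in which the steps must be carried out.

D, G, C, H, B, E, F, A

Only D has no prerequisites, so it is first.
Now G and C have their prerequisites met. G is listed later, so G next.
That leaves C as the only ready step → C.
H is the only step now ready → H.
B is the only step now ready → B.
E needed H, G, B and D, now all done → E.
F needed E, H and C, now all done → F.
Next only A has its prerequisites met → A.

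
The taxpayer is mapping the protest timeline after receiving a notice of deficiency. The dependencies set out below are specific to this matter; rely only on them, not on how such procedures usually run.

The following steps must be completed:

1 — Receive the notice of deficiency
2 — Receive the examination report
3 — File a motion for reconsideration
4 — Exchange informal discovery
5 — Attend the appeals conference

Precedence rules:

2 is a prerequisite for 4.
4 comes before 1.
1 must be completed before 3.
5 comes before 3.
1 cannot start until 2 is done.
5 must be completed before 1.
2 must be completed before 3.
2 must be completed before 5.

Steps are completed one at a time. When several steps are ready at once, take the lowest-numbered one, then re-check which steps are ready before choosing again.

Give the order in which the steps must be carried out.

2 4 5 1 3

Only 2 has no prerequisites, so it is first.
Ready: 4 and 5. 4 has the earlier label → 4.
5 needed 2, now all done → 5.
That leaves 1 as the only ready step → 1.
3 is the only step now ready → 3.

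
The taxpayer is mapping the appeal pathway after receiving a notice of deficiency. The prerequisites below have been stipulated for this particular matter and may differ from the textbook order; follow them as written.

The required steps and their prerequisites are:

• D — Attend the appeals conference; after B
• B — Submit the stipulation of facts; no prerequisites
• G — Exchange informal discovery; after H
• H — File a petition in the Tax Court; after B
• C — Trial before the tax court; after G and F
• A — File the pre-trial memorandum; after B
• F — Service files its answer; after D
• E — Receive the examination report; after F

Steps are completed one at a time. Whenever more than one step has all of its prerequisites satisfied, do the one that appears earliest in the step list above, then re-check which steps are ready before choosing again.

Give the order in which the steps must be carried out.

B D H G A F C E

Only B has no prerequisites, so it is first.
Ready: D, H and A. D is listed earlier → D.
Now H, A and F have their prerequisites met. H is listed earlier, so H next.
Now G, A and F have their prerequisites met. G is listed earlier, so G next.
Now A and F have their prerequisites met. A is listed earlier, so A next.
F needed D, now all done → F.
Now C and E have their prerequisites met. C is listed earlier, so C next.
Next only E has its prerequisites met → E.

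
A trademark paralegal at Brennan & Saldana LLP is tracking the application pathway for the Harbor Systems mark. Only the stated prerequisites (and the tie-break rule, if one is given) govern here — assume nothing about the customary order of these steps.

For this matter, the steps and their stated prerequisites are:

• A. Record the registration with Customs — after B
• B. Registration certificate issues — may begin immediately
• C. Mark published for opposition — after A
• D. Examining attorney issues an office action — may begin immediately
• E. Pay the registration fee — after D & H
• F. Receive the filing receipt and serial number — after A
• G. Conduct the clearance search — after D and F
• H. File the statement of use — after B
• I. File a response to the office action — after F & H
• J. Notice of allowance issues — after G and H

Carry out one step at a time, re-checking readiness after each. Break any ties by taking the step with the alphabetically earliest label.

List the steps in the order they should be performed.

B A C D F G H E I J

Nothing is required for B and D. B has the earlier label → B first.
A and H now also ready, so the ready set is {A, D, H}; A has the earlier label → A.
C, D, F and H are all available; C has the earlier label → C.
Now D, F and H have their prerequisites met. D has the earlier label, so D next.
Now F and H have their prerequisites met. F has the earlier label, so F next.
Now G and H have their prerequisites met. G has the earlier label, so G next.
That leaves H as the only ready step → H.
Ready: E, I and J. E has the earlier label → E.
I and J are both available; I has the earlier label → I.
Next only J has its prerequisites met → J.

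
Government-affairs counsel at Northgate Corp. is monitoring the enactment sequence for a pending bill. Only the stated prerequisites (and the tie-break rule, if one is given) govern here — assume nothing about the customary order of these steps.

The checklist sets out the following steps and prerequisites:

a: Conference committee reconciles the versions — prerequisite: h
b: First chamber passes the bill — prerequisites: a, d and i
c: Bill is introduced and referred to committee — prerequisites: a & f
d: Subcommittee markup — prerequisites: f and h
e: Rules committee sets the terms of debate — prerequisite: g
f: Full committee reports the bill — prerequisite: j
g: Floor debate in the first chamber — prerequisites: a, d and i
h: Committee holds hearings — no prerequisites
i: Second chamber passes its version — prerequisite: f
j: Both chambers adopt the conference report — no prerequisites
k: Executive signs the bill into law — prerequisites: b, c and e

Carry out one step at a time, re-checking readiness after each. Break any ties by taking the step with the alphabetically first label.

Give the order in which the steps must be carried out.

Nothing is required for h and j. h has the earlier label → h first.
a now also ready, so the ready set is {a, j}; a has the earlier label → a.
That leaves j as the only ready step → j.
f is the only step now ready → f.
Now c, d and i have their prerequisites met. c has the earlier label, so c next.
Now d and i have their prerequisites met. d has the earlier label, so d next.
i is the only step now ready → i.
Ready: b and g. b has the earlier label → b.
That leaves g as the only ready step → g.
That leaves e as the only ready step → e.
k is the only step now ready → k.

h → a → j → f → c → d → i → b → g → e → k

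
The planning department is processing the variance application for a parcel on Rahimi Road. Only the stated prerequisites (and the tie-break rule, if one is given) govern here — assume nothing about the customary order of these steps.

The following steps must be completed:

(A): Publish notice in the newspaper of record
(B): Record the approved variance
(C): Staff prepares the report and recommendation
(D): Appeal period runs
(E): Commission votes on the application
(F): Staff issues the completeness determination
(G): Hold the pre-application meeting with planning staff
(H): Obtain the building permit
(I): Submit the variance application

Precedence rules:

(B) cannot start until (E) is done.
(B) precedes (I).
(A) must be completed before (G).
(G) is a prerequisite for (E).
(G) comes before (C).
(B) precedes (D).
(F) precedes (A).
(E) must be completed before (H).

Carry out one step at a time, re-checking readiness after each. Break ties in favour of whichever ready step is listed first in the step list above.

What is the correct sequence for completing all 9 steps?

(F) is the only step with nothing outstanding, so it goes first.
(A) needed (F), now all done → (A).
(G) needed (A), now all done → (G).
Ready: (C) and (E). (C) is listed earlier → (C).
Next only (E) has its prerequisites met → (E).
(B) and (H) are both available; (B) is listed earlier → (B).
(D) and (I) now also ready, so the ready set is {(D), (H), (I)}; (D) is listed earlier → (D).
Ready: (H) and (I). (H) is listed earlier → (H).
(I) is the only step now ready → (I).

(F), (A), (G), (C), (E), (B), (D), (H), (I)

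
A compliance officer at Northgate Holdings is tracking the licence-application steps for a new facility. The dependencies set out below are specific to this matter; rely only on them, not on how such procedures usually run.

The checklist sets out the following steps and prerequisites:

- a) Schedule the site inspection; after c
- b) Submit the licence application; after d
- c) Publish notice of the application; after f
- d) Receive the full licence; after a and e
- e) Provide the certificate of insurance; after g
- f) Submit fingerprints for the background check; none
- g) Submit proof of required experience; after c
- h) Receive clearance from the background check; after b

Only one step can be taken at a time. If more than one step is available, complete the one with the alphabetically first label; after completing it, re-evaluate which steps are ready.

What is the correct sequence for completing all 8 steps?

f, c, a, g, e, d, b, h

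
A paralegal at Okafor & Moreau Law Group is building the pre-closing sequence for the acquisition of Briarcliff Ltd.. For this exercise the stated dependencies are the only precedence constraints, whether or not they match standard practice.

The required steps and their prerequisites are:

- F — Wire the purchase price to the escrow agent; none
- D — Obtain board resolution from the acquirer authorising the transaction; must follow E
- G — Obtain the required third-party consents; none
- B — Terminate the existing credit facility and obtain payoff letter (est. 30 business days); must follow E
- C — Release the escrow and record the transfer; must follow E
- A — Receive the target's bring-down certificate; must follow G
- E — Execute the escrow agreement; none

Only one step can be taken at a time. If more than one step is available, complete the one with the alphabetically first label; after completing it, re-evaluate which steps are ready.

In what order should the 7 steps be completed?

E, B, C, D, F, G, A

E, F and G have no prerequisites; E has the earlier label, so E is first.
B, C, D, F and G are all available; B has the earlier label → B.
Ready: C, D, F and G. C has the earlier label → C.
Now D, F and G have their prerequisites met. D has the earlier label, so D next.
Ready: F and G. F has the earlier label → F.
G is the only step now ready → G.
A is the only step now ready → A.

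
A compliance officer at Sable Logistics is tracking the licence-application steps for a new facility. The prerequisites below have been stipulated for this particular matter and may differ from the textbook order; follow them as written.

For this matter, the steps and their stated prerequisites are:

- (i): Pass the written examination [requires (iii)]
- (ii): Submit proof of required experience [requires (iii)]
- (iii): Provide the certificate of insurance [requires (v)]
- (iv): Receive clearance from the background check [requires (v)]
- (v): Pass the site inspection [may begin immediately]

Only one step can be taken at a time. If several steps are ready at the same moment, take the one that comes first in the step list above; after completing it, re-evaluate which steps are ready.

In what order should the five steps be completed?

(v) is the only step with nothing outstanding, so it goes first.
(iii) and (iv) are both available; (iii) is listed earlier → (iii).
(i) and (ii) now also ready, so the ready set is {(i), (ii), (iv)}; (i) is listed earlier → (i).
(ii) and (iv) are both available; (ii) is listed earlier → (ii).
That leaves (iv) as the only ready step → (iv).

(v) (iii) (i) (ii) (iv)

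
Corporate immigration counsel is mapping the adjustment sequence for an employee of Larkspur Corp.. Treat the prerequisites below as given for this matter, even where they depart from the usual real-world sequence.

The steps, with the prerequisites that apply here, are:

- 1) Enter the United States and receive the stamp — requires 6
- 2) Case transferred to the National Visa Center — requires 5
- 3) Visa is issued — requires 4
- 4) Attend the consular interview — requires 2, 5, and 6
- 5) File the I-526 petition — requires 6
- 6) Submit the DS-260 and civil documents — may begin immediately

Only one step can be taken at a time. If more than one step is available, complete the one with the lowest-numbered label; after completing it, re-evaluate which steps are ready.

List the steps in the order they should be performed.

6 → 1 → 5 → 2 → 4 → 3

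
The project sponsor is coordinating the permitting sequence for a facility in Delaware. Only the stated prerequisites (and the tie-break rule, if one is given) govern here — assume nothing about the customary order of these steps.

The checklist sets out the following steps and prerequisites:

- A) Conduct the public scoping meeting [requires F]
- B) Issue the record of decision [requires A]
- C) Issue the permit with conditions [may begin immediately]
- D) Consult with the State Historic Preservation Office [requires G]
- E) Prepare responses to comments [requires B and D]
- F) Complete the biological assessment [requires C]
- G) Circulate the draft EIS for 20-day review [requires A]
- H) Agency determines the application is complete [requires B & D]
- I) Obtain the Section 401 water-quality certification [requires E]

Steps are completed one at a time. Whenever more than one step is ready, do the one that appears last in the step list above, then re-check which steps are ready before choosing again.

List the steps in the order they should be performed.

Only C has no prerequisites, so it is first.
F is the only step now ready → F.
Next only A has its prerequisites met → A.
G and B are both available; G is listed later → G.
D now also ready, so the ready set is {D, B}; D is listed later → D.
Next only B has its prerequisites met → B.
Ready: H and E. H is listed later → H.
Next only E has its prerequisites met → E.
Next only I has its prerequisites met → I.

C, F, A, G, D, B, H, E, I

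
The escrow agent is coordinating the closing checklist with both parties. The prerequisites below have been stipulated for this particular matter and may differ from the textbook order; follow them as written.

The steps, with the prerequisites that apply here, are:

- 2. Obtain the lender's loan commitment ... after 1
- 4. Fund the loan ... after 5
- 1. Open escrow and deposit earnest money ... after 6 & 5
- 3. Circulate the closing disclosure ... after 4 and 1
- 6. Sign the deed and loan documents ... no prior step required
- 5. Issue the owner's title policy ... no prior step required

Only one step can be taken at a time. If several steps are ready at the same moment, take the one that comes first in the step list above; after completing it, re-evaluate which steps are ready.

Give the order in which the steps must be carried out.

6, 5, 4, 1, 2, 3

Nothing is required for 6 and 5. 6 is listed earlier → 6 first.
5 is the only step now ready → 5.
Ready: 4 and 1. 4 is listed earlier → 4.
Next only 1 has its prerequisites met → 1.
2 and 3 are both available; 2 is listed earlier → 2.
3 needed 4 and 1, now all done → 3.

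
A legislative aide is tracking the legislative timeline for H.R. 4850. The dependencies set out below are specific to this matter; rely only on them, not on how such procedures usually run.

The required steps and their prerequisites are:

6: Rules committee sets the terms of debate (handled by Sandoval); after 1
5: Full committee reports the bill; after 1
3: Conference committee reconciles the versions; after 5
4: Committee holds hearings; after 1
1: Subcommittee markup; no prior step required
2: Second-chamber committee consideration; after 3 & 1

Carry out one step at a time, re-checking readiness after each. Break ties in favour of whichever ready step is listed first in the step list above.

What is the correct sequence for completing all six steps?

1 → 6 → 5 → 3 → 4 → 2

1 is the only step with nothing outstanding, so it goes first.
Ready: 6, 5 and 4. 6 is listed earlier → 6.
Now 5 and 4 have their prerequisites met. 5 is listed earlier, so 5 next.
3 now also ready, so the ready set is {3, 4}; 3 is listed earlier → 3.
2 now also ready, so the ready set is {4, 2}; 4 is listed earlier → 4.
2 is the only step now ready → 2.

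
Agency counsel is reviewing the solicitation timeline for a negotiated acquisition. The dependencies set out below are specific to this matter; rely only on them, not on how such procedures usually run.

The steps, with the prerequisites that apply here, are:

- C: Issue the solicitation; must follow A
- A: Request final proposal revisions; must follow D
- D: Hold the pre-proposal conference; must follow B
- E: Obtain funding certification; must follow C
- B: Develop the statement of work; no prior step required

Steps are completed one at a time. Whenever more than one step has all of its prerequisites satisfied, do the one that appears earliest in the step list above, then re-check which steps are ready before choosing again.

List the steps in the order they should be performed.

B, D, A, C, E

Only B has no prerequisites, so it is first.
Next only D has its prerequisites met → D.
Next only A has its prerequisites met → A.
C needed A, now all done → C.
That leaves E as the only ready step → E.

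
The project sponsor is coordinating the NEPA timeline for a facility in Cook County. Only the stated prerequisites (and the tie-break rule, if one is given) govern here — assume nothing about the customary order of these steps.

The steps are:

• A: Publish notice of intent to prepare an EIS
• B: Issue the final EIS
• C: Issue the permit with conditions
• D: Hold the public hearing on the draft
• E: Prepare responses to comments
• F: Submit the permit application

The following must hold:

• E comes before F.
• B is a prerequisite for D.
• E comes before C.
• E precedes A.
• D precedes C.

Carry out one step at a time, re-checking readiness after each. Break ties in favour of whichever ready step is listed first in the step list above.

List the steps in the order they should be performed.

B and E have no prerequisites; B is listed earlier, so B is first.
Now D and E have their prerequisites met. D is listed earlier, so D next.
Next only E has its prerequisites met → E.
Now A, C and F have their prerequisites met. A is listed earlier, so A next.
Now C and F have their prerequisites met. C is listed earlier, so C next.
F needed E, now all done → F.

B → D → E → A → C → F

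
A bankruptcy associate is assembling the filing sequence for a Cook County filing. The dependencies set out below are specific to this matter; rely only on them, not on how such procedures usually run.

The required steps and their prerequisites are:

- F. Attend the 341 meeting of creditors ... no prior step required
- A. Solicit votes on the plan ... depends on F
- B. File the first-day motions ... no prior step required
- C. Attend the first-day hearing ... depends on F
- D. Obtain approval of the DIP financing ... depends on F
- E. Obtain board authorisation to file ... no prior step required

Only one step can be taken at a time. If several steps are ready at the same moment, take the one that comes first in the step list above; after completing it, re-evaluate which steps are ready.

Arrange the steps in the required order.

F → A → B → C → D → E

F, B and E have no prerequisites; F is listed earlier, so F is first.
Now A, B, C, D and E have their prerequisites met. A is listed earlier, so A next.
Now B, C, D and E have their prerequisites met. B is listed earlier, so B next.
Ready: C, D and E. C is listed earlier → C.
D and E are both available; D is listed earlier → D.
Next only E has its prerequisites met → E.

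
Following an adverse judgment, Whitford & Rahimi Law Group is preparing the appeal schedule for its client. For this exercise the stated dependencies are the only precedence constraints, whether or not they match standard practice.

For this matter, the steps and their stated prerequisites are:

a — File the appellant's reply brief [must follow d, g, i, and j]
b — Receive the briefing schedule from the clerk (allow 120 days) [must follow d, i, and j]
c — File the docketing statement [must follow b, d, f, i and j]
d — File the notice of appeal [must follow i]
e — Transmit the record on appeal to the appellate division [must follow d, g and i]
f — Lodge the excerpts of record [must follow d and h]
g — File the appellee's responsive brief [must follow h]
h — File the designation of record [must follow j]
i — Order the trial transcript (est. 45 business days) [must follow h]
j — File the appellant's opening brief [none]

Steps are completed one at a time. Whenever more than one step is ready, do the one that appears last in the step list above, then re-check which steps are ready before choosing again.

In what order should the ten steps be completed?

Only j has no prerequisites, so it is first.
h is the only step now ready → h.
Ready: i and g. i is listed later → i.
g and d are both available; g is listed later → g.
d needed i, now all done → d.
f, e, b and a are all available; f is listed later → f.
Now e, b and a have their prerequisites met. e is listed later, so e next.
Ready: b and a. b is listed later → b.
Now c and a have their prerequisites met. c is listed later, so c next.
That leaves a as the only ready step → a.

j → h → i → g → d → f → e → b → c → a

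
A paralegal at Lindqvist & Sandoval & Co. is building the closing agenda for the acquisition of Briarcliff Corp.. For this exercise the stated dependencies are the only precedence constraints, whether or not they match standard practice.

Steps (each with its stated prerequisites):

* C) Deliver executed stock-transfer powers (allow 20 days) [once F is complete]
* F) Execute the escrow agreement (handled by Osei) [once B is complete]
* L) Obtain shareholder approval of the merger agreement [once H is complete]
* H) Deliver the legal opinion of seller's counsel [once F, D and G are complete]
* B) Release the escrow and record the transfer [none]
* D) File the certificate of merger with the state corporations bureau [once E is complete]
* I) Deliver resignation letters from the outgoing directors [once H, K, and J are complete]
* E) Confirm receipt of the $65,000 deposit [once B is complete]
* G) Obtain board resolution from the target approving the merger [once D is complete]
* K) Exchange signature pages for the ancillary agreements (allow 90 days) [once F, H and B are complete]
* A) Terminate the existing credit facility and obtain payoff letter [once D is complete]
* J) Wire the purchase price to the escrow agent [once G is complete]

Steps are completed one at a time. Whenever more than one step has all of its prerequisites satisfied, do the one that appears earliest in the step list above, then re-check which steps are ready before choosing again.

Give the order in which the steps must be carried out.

B, F, C, E, D, G, H, L, K, A, J, I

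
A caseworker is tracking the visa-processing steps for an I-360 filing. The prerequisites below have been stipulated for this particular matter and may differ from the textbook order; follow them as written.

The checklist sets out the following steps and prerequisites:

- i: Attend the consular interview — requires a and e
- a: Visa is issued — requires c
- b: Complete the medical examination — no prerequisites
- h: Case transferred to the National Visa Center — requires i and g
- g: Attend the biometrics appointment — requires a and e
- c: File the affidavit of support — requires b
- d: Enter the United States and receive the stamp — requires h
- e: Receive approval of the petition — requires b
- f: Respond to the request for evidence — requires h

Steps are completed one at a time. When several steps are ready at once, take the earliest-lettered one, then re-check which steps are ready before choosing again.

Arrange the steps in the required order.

b has no prerequisites → b first.
c and e are both available; c has the earlier label → c.
Now a and e have their prerequisites met. a has the earlier label, so a next.
Next only e has its prerequisites met → e.
Now g and i have their prerequisites met. g has the earlier label, so g next.
That leaves i as the only ready step → i.
h is the only step now ready → h.
d and f are both available; d has the earlier label → d.
That leaves f as the only ready step → f.

b → c → a → e → g → i → h → d → f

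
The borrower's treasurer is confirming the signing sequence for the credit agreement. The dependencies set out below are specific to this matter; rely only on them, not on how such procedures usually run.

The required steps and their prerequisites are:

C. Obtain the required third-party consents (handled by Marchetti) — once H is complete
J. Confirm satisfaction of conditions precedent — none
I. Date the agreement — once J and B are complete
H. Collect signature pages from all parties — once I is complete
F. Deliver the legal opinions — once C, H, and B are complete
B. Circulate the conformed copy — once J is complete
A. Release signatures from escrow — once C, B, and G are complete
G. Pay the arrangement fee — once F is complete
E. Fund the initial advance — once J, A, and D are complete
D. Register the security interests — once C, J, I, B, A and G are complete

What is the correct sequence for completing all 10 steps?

J has no prerequisites → J first.
B needed J, now all done → B.
I needed J and B, now all done → I.
H needed I, now all done → H.
C is the only step now ready → C.
That leaves F as the only ready step → F.
G needed F, now all done → G.
A is the only step now ready → A.
D is the only step now ready → D.
E is the only step now ready → E.

J B I H C F G A D E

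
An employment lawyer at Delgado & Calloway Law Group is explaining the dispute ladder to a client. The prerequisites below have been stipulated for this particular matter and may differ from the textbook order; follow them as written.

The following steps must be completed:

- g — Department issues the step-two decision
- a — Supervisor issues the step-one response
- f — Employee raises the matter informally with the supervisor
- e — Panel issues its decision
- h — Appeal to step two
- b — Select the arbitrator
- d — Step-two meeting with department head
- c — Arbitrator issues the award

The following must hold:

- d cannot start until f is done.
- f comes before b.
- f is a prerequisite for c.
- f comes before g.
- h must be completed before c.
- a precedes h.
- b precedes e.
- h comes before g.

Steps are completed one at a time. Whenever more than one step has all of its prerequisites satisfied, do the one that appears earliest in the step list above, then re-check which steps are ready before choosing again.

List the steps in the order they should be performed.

Nothing is required for a and f. a is listed earlier → a first.
h now also ready, so the ready set is {f, h}; f is listed earlier → f.
b and d now also ready, so the ready set is {h, b, d}; h is listed earlier → h.
Ready: g, b, d and c. g is listed earlier → g.
Now b, d and c have their prerequisites met. b is listed earlier, so b next.
e now also ready, so the ready set is {e, d, c}; e is listed earlier → e.
Now d and c have their prerequisites met. d is listed earlier, so d next.
c is the only step now ready → c.

a, f, h, g, b, e, d, c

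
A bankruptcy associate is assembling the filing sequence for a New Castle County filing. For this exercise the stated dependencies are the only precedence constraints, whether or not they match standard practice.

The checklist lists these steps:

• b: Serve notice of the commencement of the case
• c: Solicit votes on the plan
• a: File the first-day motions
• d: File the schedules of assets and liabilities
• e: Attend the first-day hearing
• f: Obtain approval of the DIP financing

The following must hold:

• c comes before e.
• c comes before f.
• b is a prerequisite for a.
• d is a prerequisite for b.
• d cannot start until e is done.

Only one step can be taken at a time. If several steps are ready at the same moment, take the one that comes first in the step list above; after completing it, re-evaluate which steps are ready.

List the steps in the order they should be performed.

Only c has no prerequisites, so it is first.
Now e and f have their prerequisites met. e is listed earlier, so e next.
d now also ready, so the ready set is {d, f}; d is listed earlier → d.
b and f are both available; b is listed earlier → b.
a now also ready, so the ready set is {a, f}; a is listed earlier → a.
f needed c, now all done → f.

c → e → d → b → a → f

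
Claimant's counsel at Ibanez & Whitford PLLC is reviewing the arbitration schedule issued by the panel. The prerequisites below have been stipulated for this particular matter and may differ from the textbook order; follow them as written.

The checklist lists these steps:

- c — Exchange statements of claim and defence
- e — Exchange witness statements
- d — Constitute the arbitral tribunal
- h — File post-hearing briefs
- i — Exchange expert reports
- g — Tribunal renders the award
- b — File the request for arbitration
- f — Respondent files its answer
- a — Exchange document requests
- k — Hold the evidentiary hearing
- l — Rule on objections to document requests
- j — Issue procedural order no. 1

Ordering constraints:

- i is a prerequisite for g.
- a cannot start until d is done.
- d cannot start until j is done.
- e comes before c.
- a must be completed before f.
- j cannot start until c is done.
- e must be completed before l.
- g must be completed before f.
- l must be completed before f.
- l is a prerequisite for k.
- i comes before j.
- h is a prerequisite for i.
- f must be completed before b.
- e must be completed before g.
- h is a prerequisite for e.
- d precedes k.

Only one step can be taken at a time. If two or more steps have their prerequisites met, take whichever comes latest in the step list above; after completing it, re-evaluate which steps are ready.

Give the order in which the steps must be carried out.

h, i, e, l, g, c, j, d, k, a, f, b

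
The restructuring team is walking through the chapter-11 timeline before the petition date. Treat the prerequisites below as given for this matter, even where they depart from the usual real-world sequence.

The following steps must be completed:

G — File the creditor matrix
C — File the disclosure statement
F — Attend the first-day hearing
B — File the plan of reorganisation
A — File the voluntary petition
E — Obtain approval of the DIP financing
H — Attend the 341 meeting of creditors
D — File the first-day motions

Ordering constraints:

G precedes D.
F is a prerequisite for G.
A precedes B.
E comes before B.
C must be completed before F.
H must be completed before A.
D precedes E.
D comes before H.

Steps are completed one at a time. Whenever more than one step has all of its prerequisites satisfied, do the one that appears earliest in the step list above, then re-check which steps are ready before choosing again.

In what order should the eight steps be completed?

C is the only step with nothing outstanding, so it goes first.
F needed C, now all done → F.
G needed F, now all done → G.
D is the only step now ready → D.
Ready: E and H. E is listed earlier → E.
That leaves H as the only ready step → H.
That leaves A as the only ready step → A.
B needed A and E, now all done → B.

C F G D E H A B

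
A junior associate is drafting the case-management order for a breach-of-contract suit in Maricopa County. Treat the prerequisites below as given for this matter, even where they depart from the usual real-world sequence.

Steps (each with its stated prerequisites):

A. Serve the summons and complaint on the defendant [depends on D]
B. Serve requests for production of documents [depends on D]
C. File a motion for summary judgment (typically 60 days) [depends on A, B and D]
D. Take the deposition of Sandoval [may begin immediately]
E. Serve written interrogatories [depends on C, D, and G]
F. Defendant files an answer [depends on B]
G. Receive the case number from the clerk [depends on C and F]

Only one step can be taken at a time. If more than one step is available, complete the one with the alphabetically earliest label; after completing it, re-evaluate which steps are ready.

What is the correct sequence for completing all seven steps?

D has no prerequisites → D first.
Ready: A and B. A has the earlier label → A.
That leaves B as the only ready step → B.
Now C and F have their prerequisites met. C has the earlier label, so C next.
That leaves F as the only ready step → F.
G needed C and F, now all done → G.
Next only E has its prerequisites met → E.

D, A, B, C, F, G, E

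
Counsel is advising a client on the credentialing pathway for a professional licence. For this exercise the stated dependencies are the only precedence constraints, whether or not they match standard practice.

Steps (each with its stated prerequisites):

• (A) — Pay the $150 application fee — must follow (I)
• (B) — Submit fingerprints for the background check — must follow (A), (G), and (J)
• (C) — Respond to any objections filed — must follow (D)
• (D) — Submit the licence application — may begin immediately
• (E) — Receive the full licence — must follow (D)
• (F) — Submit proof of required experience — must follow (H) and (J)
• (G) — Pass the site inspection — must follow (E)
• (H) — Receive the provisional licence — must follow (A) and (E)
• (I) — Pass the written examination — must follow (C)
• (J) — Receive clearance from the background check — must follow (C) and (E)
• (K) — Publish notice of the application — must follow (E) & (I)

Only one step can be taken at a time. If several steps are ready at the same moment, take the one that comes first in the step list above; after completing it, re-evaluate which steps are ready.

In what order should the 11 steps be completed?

(D) has no prerequisites → (D) first.
Ready: (C) and (E). (C) is listed earlier → (C).
(I) now also ready, so the ready set is {(E), (I)}; (E) is listed earlier → (E).
Ready: (G), (I) and (J). (G) is listed earlier → (G).
(I) and (J) are both available; (I) is listed earlier → (I).
(A) and (K) now also ready, so the ready set is {(A), (J), (K)}; (A) is listed earlier → (A).
(H) now also ready, so the ready set is {(H), (J), (K)}; (H) is listed earlier → (H).
Ready: (J) and (K). (J) is listed earlier → (J).
(B) and (F) now also ready, so the ready set is {(B), (F), (K)}; (B) is listed earlier → (B).
Ready: (F) and (K). (F) is listed earlier → (F).
(K) needed (E) and (I), now all done → (K).

(D), (C), (E), (G), (I), (A), (H), (J), (B), (F), (K)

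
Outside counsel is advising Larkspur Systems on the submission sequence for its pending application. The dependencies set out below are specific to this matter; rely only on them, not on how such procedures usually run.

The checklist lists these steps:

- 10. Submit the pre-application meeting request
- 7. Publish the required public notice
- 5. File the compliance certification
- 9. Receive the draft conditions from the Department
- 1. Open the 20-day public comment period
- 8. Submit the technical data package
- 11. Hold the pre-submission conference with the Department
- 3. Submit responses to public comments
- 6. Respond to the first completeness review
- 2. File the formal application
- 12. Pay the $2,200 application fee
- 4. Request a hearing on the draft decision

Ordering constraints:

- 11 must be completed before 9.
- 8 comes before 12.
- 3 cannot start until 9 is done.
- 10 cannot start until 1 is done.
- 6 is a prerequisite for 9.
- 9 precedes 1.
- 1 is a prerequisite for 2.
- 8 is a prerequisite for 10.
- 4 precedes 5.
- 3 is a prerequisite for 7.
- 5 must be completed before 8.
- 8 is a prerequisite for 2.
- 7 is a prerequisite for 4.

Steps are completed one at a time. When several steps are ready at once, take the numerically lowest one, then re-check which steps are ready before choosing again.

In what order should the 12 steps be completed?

Nothing is required for 6 and 11. 6 has the earlier label → 6 first.
11 is the only step now ready → 11.
That leaves 9 as the only ready step → 9.
Ready: 1 and 3. 1 has the earlier label → 1.
Next only 3 has its prerequisites met → 3.
That leaves 7 as the only ready step → 7.
That leaves 4 as the only ready step → 4.
That leaves 5 as the only ready step → 5.
That leaves 8 as the only ready step → 8.
Now 2, 10 and 12 have their prerequisites met. 2 has the earlier label, so 2 next.
Ready: 10 and 12. 10 has the earlier label → 10.
That leaves 12 as the only ready step → 12.

6, 11, 9, 1, 3, 7, 4, 5, 8, 2, 10, 12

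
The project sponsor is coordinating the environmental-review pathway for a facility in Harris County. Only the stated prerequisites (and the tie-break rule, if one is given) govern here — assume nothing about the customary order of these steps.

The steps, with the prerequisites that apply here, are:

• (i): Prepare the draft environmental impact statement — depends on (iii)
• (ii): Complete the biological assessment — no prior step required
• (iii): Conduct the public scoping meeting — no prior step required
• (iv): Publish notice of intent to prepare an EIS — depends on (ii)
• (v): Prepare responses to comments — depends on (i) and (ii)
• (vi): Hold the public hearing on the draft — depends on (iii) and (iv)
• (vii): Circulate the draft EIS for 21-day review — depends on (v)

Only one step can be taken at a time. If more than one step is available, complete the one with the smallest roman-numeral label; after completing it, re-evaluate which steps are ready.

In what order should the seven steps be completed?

(ii), (iii), (i), (iv), (v), (vi), (vii)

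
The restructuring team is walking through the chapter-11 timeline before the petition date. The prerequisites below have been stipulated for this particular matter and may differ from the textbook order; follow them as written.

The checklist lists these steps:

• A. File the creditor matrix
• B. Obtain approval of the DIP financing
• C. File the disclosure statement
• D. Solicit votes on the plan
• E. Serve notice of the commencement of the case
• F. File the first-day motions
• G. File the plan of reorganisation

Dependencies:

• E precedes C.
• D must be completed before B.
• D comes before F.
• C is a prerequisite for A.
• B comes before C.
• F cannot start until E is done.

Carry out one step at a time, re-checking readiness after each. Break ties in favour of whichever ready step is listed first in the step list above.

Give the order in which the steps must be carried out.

D, B, E, C, A, F, G

D, E and G have no prerequisites; D is listed earlier, so D is first.
Ready: B, E and G. B is listed earlier → B.
Now E and G have their prerequisites met. E is listed earlier, so E next.
Ready: C, F and G. C is listed earlier → C.
A, F and G are all available; A is listed earlier → A.
Now F and G have their prerequisites met. F is listed earlier, so F next.
Next only G has its prerequisites met → G.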